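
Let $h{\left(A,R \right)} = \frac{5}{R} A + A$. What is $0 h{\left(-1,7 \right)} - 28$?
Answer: $-28$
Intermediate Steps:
$h{\left(A,R \right)} = A + \frac{5 A}{R}$ ($h{\left(A,R \right)} = \frac{5 A}{R} + A = A + \frac{5 A}{R}$)
$0 h{\left(-1,7 \right)} - 28 = 0 \left(- \frac{5 + 7}{7}\right) - 28 = 0 \left(\left(-1\right) \frac{1}{7} \cdot 12\right) - 28 = 0 \left(- \frac{12}{7}\right) - 28 = 0 - 28 = -28$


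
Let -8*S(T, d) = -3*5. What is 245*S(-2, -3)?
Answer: 3675/8 ≈ 459.38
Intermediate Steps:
S(T, d) = 15/8 (S(T, d) = -(-3)*5/8 = -⅛*(-15) = 15/8)
245*S(-2, -3) = 245*(15/8) = 3675/8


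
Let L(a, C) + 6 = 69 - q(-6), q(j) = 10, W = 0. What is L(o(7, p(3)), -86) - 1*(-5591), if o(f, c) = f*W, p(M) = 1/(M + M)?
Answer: 5644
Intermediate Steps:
p(M) = 1/(2*M)
o(f, c) = 0 (o(f, c) = f*0 = 0)
L(a, C) = 53 (L(a, C) = -6 + (69 - 1*10) = -6 + (69 - 10) = -6 + 59 = 53)
L(o(7, p(3)), -86) - 1*(-5591) = 53 - 1*(-5591) = 53 + 5591 = 5644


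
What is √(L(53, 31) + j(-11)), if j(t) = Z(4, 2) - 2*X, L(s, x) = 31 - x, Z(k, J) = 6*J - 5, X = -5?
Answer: √17 ≈ 4.1231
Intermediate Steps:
Z(k, J) = -5 + 6*J
j(t) = 17 (j(t) = (-5 + 6*2) - 2*(-5) = (-5 + 12) + 10 = 7 + 10 = 17)
√(L(53, 31) + j(-11)) = √((31 - 1*31) + 17) = √((31 - 31) + 17) = √(0 + 17) = √17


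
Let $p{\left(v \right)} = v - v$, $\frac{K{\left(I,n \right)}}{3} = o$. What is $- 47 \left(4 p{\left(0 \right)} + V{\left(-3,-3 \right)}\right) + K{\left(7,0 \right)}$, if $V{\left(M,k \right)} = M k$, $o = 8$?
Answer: $-399$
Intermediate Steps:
$K{\left(I,n \right)} = 24$ ($K{\left(I,n \right)} = 3 \cdot 8 = 24$)
$p{\left(v \right)} = 0$
$- 47 \left(4 p{\left(0 \right)} + V{\left(-3,-3 \right)}\right) + K{\left(7,0 \right)} = - 47 \left(4 \cdot 0 - -9\right) + 24 = - 47 \left(0 + 9\right) + 24 = \left(-47\right) 9 + 24 = -423 + 24 = -399$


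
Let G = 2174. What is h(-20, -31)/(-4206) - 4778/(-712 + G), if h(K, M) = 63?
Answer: -3364729/1024862 ≈ -3.2831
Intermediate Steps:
h(-20, -31)/(-4206) - 4778/(-712 + G) = 63/(-4206) - 4778/(-712 + 2174) = 63*(-1/4206) - 4778/1462 = -21/1402 - 4778*1/1462 = -21/1402 - 2389/731 = -3364729/1024862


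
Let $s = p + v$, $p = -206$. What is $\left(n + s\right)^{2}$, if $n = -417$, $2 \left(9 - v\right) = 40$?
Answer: $401956$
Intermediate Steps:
$v = -11$ ($v = 9 - 20 = -11$)
$s = -217$ ($s = -206 - 11 = -217$)
$\left(n + s\right)^{2} = \left(-417 - 217\right)^{2} = \left(-634\right)^{2} = 401956$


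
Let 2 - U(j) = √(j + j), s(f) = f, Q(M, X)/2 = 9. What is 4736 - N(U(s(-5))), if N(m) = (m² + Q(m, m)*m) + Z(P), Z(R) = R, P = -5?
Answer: 4711 + 22*I*√10 ≈ 4711.0 + 69.57*I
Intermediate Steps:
Q(M, X) = 18 (Q(M, X) = 2*9 = 18)
U(j) = 2 - √2*√j (U(j) = 2 - √(j + j) = 2 - √(2*j) = 2 - √2*√j)
N(m) = -5 + m² + 18*m (N(m) = (m² + 18*m) - 5 = -5 + m² + 18*m)
4736 - N(U(s(-5))) = 4736 - (-5 + (2 - √2*√(-5))² + 18*(2 - √2*√(-5))) = 4736 - (-5 + (2 - √2*I*√5)² + 18*(2 - √2*I*√5)) = 4736 - (-5 + (2 - I*√10)² + 18*(2 - I*√10)) = 4736 - (-5 + (2 - I*√10)² + (36 - 18*I*√10)) = 4736 - (31 + (2 - I*√10)² - 18*I*√10) = 4736 + (-31 - (2 - I*√10)² + 18*I*√10) = 4705 - (2 - I*√10)² + 18*I*√10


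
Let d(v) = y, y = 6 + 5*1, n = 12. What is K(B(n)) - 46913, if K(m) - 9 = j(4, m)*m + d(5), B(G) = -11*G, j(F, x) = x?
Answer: -29469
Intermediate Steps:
y = 11 (y = 6 + 5 = 11)
d(v) = 11
K(m) = 20 + m**2 (K(m) = 9 + (m*m + 11) = 9 + (m**2 + 11) = 9 + (11 + m**2) = 20 + m**2)
K(B(n)) - 46913 = (20 + (-11*12)**2) - 46913 = (20 + (-132)**2) - 46913 = (20 + 17424) - 46913 = 17444 - 46913 = -29469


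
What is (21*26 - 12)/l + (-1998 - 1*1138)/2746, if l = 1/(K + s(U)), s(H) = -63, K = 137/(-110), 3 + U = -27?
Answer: -2590784837/75515 ≈ -34308.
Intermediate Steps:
U = -30 (U = -3 - 27 = -30)
K = -137/110 (K = 137*(-1/110) = -137/110 ≈ -1.2455)
l = -110/7067 (l = 1/(-137/110 - 63) = 1/(-7067/110) = -110/7067 ≈ -0.015565)
(21*26 - 12)/l + (-1998 - 1*1138)/2746 = (21*26 - 12)/(-110/7067) + (-1998 - 1*1138)/2746 = (546 - 12)*(-7067/110) + (-1998 - 1138)*(1/2746) = 534*(-7067/110) - 3136*1/2746 = -1886889/55 - 1568/1373 = -2590784837/75515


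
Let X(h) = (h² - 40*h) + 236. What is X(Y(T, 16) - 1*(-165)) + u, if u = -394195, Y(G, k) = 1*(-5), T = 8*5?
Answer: -374759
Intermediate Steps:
T = 40
Y(G, k) = -5
X(h) = 236 + h² - 40*h
X(Y(T, 16) - 1*(-165)) + u = (236 + (-5 - 1*(-165))² - 40*(-5 - 1*(-165))) - 394195 = (236 + (-5 + 165)² - 40*(-5 + 165)) - 394195 = (236 + 160² - 40*160) - 394195 = (236 + 25600 - 6400) - 394195 = 19436 - 394195 = -374759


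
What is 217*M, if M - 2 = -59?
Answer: -12369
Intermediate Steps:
M = -57 (M = 2 - 59 = -57)
217*M = 217*(-57) = -12369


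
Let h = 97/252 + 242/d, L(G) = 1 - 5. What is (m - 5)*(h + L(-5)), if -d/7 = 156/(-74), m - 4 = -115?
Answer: -173507/117 ≈ -1483.0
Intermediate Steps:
m = -111 (m = 4 - 115 = -111)
L(G) = -4
d = 546/37 (d = -1092/(-74) = -1092*(-1)/74 = -7*(-78/37) = 546/37 ≈ 14.757)
h = 7855/468 (h = 97/252 + 242/(546/37) = 97*(1/252) + 242*(37/546) = 97/252 + 4477/273 = 7855/468 ≈ 16.784)
(m - 5)*(h + L(-5)) = (-111 - 5)*(7855/468 - 4) = -116*5983/468 = -173507/117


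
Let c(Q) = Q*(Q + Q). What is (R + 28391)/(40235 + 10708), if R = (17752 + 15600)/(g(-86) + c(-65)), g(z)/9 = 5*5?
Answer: 246325277/441930525 ≈ 0.55738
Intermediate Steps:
g(z) = 225 (g(z) = 9*(5*5) = 9*25 = 225)
c(Q) = 2*Q**2 (c(Q) = Q*(2*Q) = 2*Q**2)
R = 33352/8675 (R = (17752 + 15600)/(225 + 2*(-65)**2) = 33352/(225 + 2*4225) = 33352/(225 + 8450) = 33352/8675 ≈ 3.8446)
(R + 28391)/(40235 + 10708) = (33352/8675 + 28391)/(40235 + 10708) = (246325277/8675)/50943 = (246325277/8675)*(1/50943) = 246325277/441930525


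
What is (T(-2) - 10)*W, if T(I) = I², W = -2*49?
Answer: 588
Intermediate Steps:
W = -98
(T(-2) - 10)*W = ((-2)² - 10)*(-98) = (4 - 10)*(-98) = -6*(-98) = 588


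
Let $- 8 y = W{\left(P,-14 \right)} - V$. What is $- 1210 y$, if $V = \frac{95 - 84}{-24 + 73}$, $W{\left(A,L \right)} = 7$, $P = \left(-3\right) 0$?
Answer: $\frac{50215}{49} \approx 1024.8$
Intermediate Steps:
$P = 0$
$V = \frac{11}{49} \approx 0.22449$
$y = - \frac{83}{98}$ ($y = - \frac{7 - \frac{11}{49}}{8} = \left(- \frac{1}{8}\right) \frac{332}{49} = - \frac{83}{98} \approx -0.84694$)
$- 1210 y = \left(-1210\right) \left(- \frac{83}{98}\right) = \frac{50215}{49}$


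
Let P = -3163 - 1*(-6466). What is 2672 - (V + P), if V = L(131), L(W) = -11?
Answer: -620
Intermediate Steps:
V = -11
P = 3303 (P = -3163 + 6466 = 3303)
2672 - (V + P) = 2672 - (-11 + 3303) = 2672 - 1*3292 = 2672 - 3292 = -620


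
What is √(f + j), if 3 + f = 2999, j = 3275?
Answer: √6271 ≈ 79.190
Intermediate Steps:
f = 2996 (f = -3 + 2999 = 2996)
√(f + j) = √(2996 + 3275) = √6271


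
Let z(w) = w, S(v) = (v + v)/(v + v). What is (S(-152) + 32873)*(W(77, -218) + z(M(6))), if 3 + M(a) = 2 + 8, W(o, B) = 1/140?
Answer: 16124697/70 ≈ 2.3035e+5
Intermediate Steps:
W(o, B) = 1/140
S(v) = 1 (S(v) = (2*v)/((2*v)) = (2*v)*(1/(2*v)) = 1)
M(a) = 7 (M(a) = -3 + (2 + 8) = -3 + 10 = 7)
(S(-152) + 32873)*(W(77, -218) + z(M(6))) = (1 + 32873)*(1/140 + 7) = 32874*(981/140) = 16124697/70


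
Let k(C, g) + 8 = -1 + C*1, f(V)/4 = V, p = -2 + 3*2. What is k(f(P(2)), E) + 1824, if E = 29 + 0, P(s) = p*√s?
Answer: 1815 + 16*√2 ≈ 1837.6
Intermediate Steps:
p = 4 (p = -2 + 6 = 4)
P(s) = 4*√s
f(V) = 4*V
E = 29
k(C, g) = -9 + C (k(C, g) = -8 + (-1 + C*1) = -8 + (-1 + C) = -9 + C)
k(f(P(2)), E) + 1824 = (-9 + 4*(4*√2)) + 1824 = (-9 + 16*√2) + 1824 = 1815 + 16*√2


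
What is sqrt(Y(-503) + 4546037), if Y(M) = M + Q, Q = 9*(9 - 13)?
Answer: sqrt(4545498) ≈ 2132.0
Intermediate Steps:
Q = -36 (Q = 9*(-4) = -36)
Y(M) = -36 + M (Y(M) = M - 36 = -36 + M)
sqrt(Y(-503) + 4546037) = sqrt((-36 - 503) + 4546037) = sqrt(-539 + 4546037) = sqrt(4545498)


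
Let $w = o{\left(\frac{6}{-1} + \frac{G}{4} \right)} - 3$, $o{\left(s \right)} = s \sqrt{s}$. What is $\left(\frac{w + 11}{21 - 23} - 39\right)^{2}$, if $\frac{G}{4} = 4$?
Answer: $\left(43 - i \sqrt{2}\right)^{2} \approx 1847.0 - 121.62 i$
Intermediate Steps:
$G = 16$ ($G = 4 \cdot 4 = 16$)
$o{\left(s \right)} = s^{\frac{3}{2}}$
$w = -3 - 2 i \sqrt{2}$ ($w = \left(\frac{6}{-1} + \frac{16}{4}\right)^{\frac{3}{2}} - 3 = \left(6 \left(-1\right) + 16 \cdot \frac{1}{4}\right)^{\frac{3}{2}} - 3 = \left(-6 + 4\right)^{\frac{3}{2}} - 3 = \left(-2\right)^{\frac{3}{2}} - 3 = - 2 i \sqrt{2} - 3 = -3 - 2 i \sqrt{2} \approx -3.0 - 2.8284 i$)
$\left(\frac{w + 11}{21 - 23} - 39\right)^{2} = \left(\frac{\left(-3 - 2 i \sqrt{2}\right) + 11}{21 - 23} - 39\right)^{2} = \left(\frac{8 - 2 i \sqrt{2}}{-2} - 39\right)^{2} = \left(\left(8 - 2 i \sqrt{2}\right) \left(- \frac{1}{2}\right) - 39\right)^{2} = \left(\left(-4 + i \sqrt{2}\right) - 39\right)^{2} = \left(-43 + i \sqrt{2}\right)^{2}$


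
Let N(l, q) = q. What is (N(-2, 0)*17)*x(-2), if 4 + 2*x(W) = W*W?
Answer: 0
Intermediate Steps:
x(W) = -2 + W**2/2 (x(W) = -2 + (W*W)/2 = -2 + W**2/2)
(N(-2, 0)*17)*x(-2) = (0*17)*(-2 + (1/2)*(-2)**2) = 0*(-2 + (1/2)*4) = 0*(-2 + 2) = 0*0 = 0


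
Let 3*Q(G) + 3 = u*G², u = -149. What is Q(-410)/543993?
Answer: -25046903/1631979 ≈ -15.348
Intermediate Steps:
Q(G) = -1 - 149*G²/3 (Q(G) = -1 + (-149*G²)/3 = -1 - 149*G²/3)
Q(-410)/543993 = (-1 - 149/3*(-410)²)/543993 = (-1 - 149/3*168100)*(1/543993) = (-1 - 25046900/3)*(1/543993) = -25046903/3*1/543993 = -25046903/1631979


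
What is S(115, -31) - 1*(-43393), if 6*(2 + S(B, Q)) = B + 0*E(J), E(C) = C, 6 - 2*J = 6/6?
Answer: 260461/6 ≈ 43410.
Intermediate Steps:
J = 5/2 (J = 3 - 3/6 = 3 - ½*1 = 3 - ½ = 5/2 ≈ 2.5000)
S(B, Q) = -2 + B/6 (S(B, Q) = -2 + (B + 0*(5/2))/6 = -2 + (B + 0)/6 = -2 + B/6)
S(115, -31) - 1*(-43393) = (-2 + (⅙)*115) - 1*(-43393) = (-2 + 115/6) + 43393 = 103/6 + 43393 = 260461/6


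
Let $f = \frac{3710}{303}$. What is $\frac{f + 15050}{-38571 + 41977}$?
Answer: $\frac{2281930}{516009} \approx 4.4223$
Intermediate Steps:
$f = \frac{3710}{303}$ ($f = 3710 \cdot \frac{1}{303} = \frac{3710}{303} \approx 12.244$)
$\frac{f + 15050}{-38571 + 41977} = \frac{\frac{3710}{303} + 15050}{-38571 + 41977} = \frac{4563860}{303 \cdot 3406} = \frac{4563860}{303} \cdot \frac{1}{3406} = \frac{2281930}{516009}$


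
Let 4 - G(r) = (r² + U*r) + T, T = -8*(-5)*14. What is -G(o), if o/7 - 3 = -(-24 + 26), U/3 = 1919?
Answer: 40904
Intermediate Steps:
U = 5757 (U = 3*1919 = 5757)
T = 560 (T = 40*14 = 560)
o = 7 (o = 21 + 7*(-(-24 + 26)) = 21 + 7*(-1*2) = 21 + 7*(-2) = 21 - 14 = 7)
G(r) = -556 - r² - 5757*r (G(r) = 4 - ((r² + 5757*r) + 560) = 4 - (560 + r² + 5757*r) = 4 + (-560 - r² - 5757*r) = -556 - r² - 5757*r)
-G(o) = -(-556 - 1*7² - 5757*7) = -(-556 - 1*49 - 40299) = -(-556 - 49 - 40299) = -1*(-40904) = 40904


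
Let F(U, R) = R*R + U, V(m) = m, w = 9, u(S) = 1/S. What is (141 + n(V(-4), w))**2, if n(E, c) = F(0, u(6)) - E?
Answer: 27258841/1296 ≈ 21033.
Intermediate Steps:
F(U, R) = U + R**2 (F(U, R) = R**2 + U = U + R**2)
n(E, c) = 1/36 - E (n(E, c) = (0 + (1/6)**2) - E = (0 + 1/36) - E = 1/36 - E)
(141 + n(V(-4), w))**2 = (141 + (1/36 - 1*(-4)))**2 = (141 + (1/36 + 4))**2 = (141 + 145/36)**2 = (5221/36)**2 = 27258841/1296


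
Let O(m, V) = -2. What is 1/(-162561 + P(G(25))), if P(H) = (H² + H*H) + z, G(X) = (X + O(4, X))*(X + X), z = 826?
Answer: 1/2483265 ≈ 4.0270e-7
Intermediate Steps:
G(X) = 2*X*(-2 + X) (G(X) = (X - 2)*(X + X) = (-2 + X)*(2*X) = 2*X*(-2 + X))
P(H) = 826 + 2*H² (P(H) = (H² + H*H) + 826 = (H² + H²) + 826 = 2*H² + 826 = 826 + 2*H²)
1/(-162561 + P(G(25))) = 1/(-162561 + (826 + 2*(2*25*(-2 + 25))²)) = 1/(-162561 + (826 + 2*(2*25*23)²)) = 1/(-162561 + (826 + 2*1150²)) = 1/(-162561 + (826 + 2*1322500)) = 1/(-162561 + (826 + 2645000)) = 1/(-162561 + 2645826) = 1/2483265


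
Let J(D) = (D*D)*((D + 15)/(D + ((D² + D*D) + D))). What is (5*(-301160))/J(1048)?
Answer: -394896050/139253 ≈ -2835.8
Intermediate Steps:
J(D) = D²*(15 + D)/(2*D + 2*D²) (J(D) = D²*((15 + D)/(D + ((D² + D²) + D))) = D²*((15 + D)/(D + (2*D² + D))) = D²*((15 + D)/(D + (D + 2*D²))) = D²*((15 + D)/(2*D + 2*D²)) = D²*(15 + D)/(2*D + 2*D²))
(5*(-301160))/J(1048) = (5*(-301160))/(((½)*1048*(15 + 1048)/(1 + 1048))) = -1505800/((½)*1048*1063/1049) = -1505800/((½)*1048*(1/1049)*1063) = -1505800/557012/1049 = -1505800*1049/557012 = -394896050/139253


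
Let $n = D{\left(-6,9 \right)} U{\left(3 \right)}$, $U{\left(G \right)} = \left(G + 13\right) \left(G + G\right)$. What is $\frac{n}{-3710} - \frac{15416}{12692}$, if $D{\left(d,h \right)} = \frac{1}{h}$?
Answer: $- \frac{21498278}{17657745} \approx -1.2175$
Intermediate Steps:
$U{\left(G \right)} = 2 G \left(13 + G\right)$ ($U{\left(G \right)} = \left(13 + G\right) 2 G = 2 G \left(13 + G\right)$)
$n = \frac{32}{3}$ ($n = \frac{2 \cdot 3 \left(13 + 3\right)}{9} = \frac{2 \cdot 3 \cdot 16}{9} = \frac{1}{9} \cdot 96 = \frac{32}{3} \approx 10.667$)
$\frac{n}{-3710} - \frac{15416}{12692} = \frac{32}{3 \left(-3710\right)} - \frac{15416}{12692} = \frac{32}{3} \left(- \frac{1}{3710}\right) - \frac{3854}{3173} = - \frac{16}{5565} - \frac{3854}{3173} = - \frac{21498278}{17657745}$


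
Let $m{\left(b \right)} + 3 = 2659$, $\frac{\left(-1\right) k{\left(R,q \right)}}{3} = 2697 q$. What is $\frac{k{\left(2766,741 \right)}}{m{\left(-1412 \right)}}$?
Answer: $- \frac{5995431}{2656} \approx -2257.3$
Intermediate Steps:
$k{\left(R,q \right)} = - 8091 q$ ($k{\left(R,q \right)} = - 3 \cdot 2697 q = - 8091 q$)
$m{\left(b \right)} = 2656$ ($m{\left(b \right)} = -3 + 2659 = 2656$)
$\frac{k{\left(2766,741 \right)}}{m{\left(-1412 \right)}} = \frac{\left(-8091\right) 741}{2656} = \left(-5995431\right) \frac{1}{2656} = - \frac{5995431}{2656}$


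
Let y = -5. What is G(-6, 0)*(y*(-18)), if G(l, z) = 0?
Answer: 0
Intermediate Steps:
G(-6, 0)*(y*(-18)) = 0*(-5*(-18)) = 0*90 = 0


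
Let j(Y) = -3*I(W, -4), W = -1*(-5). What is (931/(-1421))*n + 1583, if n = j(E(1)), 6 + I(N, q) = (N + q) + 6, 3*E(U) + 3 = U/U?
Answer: 45964/29 ≈ 1585.0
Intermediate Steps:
E(U) = -⅔ (E(U) = -1 + (U/U)/3 = -1 + (⅓)*1 = -1 + ⅓ = -⅔)
W = 5
I(N, q) = N + q (I(N, q) = -6 + ((N + q) + 6) = -6 + (6 + N + q) = N + q)
j(Y) = -3 (j(Y) = -3*(5 - 4) = -3*1 = -3)
n = -3
(931/(-1421))*n + 1583 = (931/(-1421))*(-3) + 1583 = (931*(-1/1421))*(-3) + 1583 = -19/29*(-3) + 1583 = 57/29 + 1583 = 45964/29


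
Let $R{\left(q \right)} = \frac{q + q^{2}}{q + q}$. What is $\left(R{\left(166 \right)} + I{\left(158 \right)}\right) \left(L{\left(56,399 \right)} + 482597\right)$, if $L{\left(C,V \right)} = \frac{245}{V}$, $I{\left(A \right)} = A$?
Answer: $\frac{2214399152}{19} \approx 1.1655 \cdot 10^{8}$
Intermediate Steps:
$R{\left(q \right)} = \frac{q + q^{2}}{2 q}$
$\left(R{\left(166 \right)} + I{\left(158 \right)}\right) \left(L{\left(56,399 \right)} + 482597\right) = \left(\left(\frac{1}{2} + \frac{1}{2} \cdot 166\right) + 158\right) \left(\frac{245}{399} + 482597\right) = \left(\left(\frac{1}{2} + 83\right) + 158\right) \left(245 \cdot \frac{1}{399} + 482597\right) = \left(\frac{167}{2} + 158\right) \left(\frac{35}{57} + 482597\right) = \frac{483}{2} \cdot \frac{27508064}{57} = \frac{2214399152}{19}$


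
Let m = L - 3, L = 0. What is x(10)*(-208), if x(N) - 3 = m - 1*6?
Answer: 1248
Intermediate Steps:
m = -3 (m = 0 - 3 = -3)
x(N) = -6 (x(N) = 3 + (-3 - 1*6) = 3 + (-3 - 6) = 3 - 9 = -6)
x(10)*(-208) = -6*(-208) = 1248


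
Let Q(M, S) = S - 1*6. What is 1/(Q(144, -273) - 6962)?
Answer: -1/7241 ≈ -0.00013810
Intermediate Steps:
Q(M, S) = -6 + S (Q(M, S) = S - 6 = -6 + S)
1/(Q(144, -273) - 6962) = 1/((-6 - 273) - 6962) = 1/(-279 - 6962) = 1/(-7241) = -1/7241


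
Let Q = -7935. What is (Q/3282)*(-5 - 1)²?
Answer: -47610/547 ≈ -87.038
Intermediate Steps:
(Q/3282)*(-5 - 1)² = (-7935/3282)*(-5 - 1)² = -7935*1/3282*(-6)² = -2645/1094*36 = -47610/547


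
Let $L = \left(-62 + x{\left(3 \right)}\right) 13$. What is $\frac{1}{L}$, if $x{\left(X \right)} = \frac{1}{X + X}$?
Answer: $- \frac{6}{4823} \approx -0.001244$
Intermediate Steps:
$x{\left(X \right)} = \frac{1}{2 X}$
$L = - \frac{4823}{6}$ ($L = \left(-62 + \frac{1}{2 \cdot 3}\right) 13 = \left(-62 + \frac{1}{2} \cdot \frac{1}{3}\right) 13 = \left(-62 + \frac{1}{6}\right) 13 = \left(- \frac{371}{6}\right) 13 = - \frac{4823}{6} \approx -803.83$)
$\frac{1}{L} = \frac{1}{- \frac{4823}{6}} = - \frac{6}{4823}$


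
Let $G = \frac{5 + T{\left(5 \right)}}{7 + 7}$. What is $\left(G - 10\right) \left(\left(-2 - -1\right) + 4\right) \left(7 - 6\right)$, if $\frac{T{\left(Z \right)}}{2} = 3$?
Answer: $- \frac{387}{14} \approx -27.643$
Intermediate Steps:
$T{\left(Z \right)} = 6$ ($T{\left(Z \right)} = 2 \cdot 3 = 6$)
$G = \frac{11}{14}$ ($G = \frac{5 + 6}{7 + 7} = \frac{11}{14} \approx 0.78571$)
$\left(G - 10\right) \left(\left(-2 - -1\right) + 4\right) \left(7 - 6\right) = \left(\frac{11}{14} - 10\right) \left(\left(-2 - -1\right) + 4\right) \left(7 - 6\right) = - \frac{129 \left(\left(-2 + 1\right) + 4\right) 1}{14} = - \frac{129 \left(-1 + 4\right) 1}{14} = - \frac{129 \cdot 3 \cdot 1}{14} = \left(- \frac{129}{14}\right) 3 = - \frac{387}{14}$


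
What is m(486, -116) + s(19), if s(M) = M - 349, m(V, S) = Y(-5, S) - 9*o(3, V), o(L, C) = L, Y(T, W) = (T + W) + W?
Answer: -594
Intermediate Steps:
Y(T, W) = T + 2*W
m(V, S) = -32 + 2*S (m(V, S) = (-5 + 2*S) - 9*3 = (-5 + 2*S) - 27 = -32 + 2*S)
s(M) = -349 + M
m(486, -116) + s(19) = (-32 + 2*(-116)) + (-349 + 19) = (-32 - 232) - 330 = -264 - 330 = -594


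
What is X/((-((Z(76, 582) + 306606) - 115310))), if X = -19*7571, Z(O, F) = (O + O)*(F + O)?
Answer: 143849/291312 ≈ 0.49380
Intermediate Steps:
Z(O, F) = 2*O*(F + O) (Z(O, F) = (2*O)*(F + O) = 2*O*(F + O))
X = -143849
X/((-((Z(76, 582) + 306606) - 115310))) = -143849*(-1/((2*76*(582 + 76) + 306606) - 115310)) = -143849*(-1/((2*76*658 + 306606) - 115310)) = -143849*(-1/((100016 + 306606) - 115310)) = -143849*(-1/(406622 - 115310)) = -143849/((-1*291312)) = -143849/(-291312) = -143849*(-1/291312) = 143849/291312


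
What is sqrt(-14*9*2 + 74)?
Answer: I*sqrt(178) ≈ 13.342*I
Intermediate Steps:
sqrt(-14*9*2 + 74) = sqrt(-126*2 + 74) = sqrt(-252 + 74) = sqrt(-178) = I*sqrt(178)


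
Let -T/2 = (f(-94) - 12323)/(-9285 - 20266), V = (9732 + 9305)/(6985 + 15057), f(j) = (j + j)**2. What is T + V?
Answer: 1577420151/651363142 ≈ 2.4217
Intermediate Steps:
f(j) = 4*j**2 (f(j) = (2*j)**2 = 4*j**2)
V = 19037/22042 ≈ 0.86367
T = 46042/29551 (T = -2*(4*(-94)**2 - 12323)/(-9285 - 20266) = -2*(4*8836 - 12323)/(-29551) = -2*(35344 - 12323)*(-1)/29551 = -46042*(-1)/29551 = -2*(-23021/29551) = 46042/29551 ≈ 1.5581)
T + V = 46042/29551 + 19037/22042 = 1577420151/651363142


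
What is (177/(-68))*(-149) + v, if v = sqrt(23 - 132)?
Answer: 26373/68 + I*sqrt(109) ≈ 387.84 + 10.44*I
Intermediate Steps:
v = I*sqrt(109) (v = sqrt(-109) = I*sqrt(109) ≈ 10.44*I)
(177/(-68))*(-149) + v = (177/(-68))*(-149) + I*sqrt(109) = (177*(-1/68))*(-149) + I*sqrt(109) = -177/68*(-149) + I*sqrt(109) = 26373/68 + I*sqrt(109)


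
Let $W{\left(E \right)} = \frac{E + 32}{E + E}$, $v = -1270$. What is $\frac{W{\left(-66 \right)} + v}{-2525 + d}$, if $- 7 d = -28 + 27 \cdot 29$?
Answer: $\frac{586621}{1216380} \approx 0.48227$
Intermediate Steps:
$d = - \frac{755}{7}$ ($d = - \frac{-28 + 27 \cdot 29}{7} = - \frac{-28 + 783}{7} = \left(- \frac{1}{7}\right) 755 = - \frac{755}{7} \approx -107.86$)
$W{\left(E \right)} = \frac{32 + E}{2 E}$
$\frac{W{\left(-66 \right)} + v}{-2525 + d} = \frac{\frac{32 - 66}{2 \left(-66\right)} - 1270}{-2525 - \frac{755}{7}} = \frac{\frac{1}{2} \left(- \frac{1}{66}\right) \left(-34\right) - 1270}{- \frac{18430}{7}} = \left(\frac{17}{66} - 1270\right) \left(- \frac{7}{18430}\right) = \left(- \frac{83803}{66}\right) \left(- \frac{7}{18430}\right) = \frac{586621}{1216380}$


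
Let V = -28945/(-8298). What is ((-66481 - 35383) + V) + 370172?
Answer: 2226448729/8298 ≈ 2.6831e+5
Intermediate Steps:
V = 28945/8298 (V = -28945*(-1/8298) = 28945/8298 ≈ 3.4882)
((-66481 - 35383) + V) + 370172 = ((-66481 - 35383) + 28945/8298) + 370172 = (-101864 + 28945/8298) + 370172 = -845238527/8298 + 370172 = 2226448729/8298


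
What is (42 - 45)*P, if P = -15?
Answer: 45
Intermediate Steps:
(42 - 45)*P = (42 - 45)*(-15) = -3*(-15) = 45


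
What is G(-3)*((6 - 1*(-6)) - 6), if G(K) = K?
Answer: -18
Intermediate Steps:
G(-3)*((6 - 1*(-6)) - 6) = -3*((6 - 1*(-6)) - 6) = -3*((6 + 6) - 6) = -3*(12 - 6) = -3*6 = -18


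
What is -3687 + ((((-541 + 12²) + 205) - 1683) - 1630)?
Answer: -7192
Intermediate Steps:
-3687 + ((((-541 + 12²) + 205) - 1683) - 1630) = -3687 + ((((-541 + 144) + 205) - 1683) - 1630) = -3687 + (((-397 + 205) - 1683) - 1630) = -3687 + ((-192 - 1683) - 1630) = -3687 + (-1875 - 1630) = -3687 - 3505 = -7192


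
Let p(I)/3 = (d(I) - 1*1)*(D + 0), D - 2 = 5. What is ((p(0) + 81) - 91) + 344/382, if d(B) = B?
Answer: -5749/191 ≈ -30.099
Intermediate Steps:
D = 7 (D = 2 + 5 = 7)
p(I) = -21 + 21*I (p(I) = 3*((I - 1*1)*(7 + 0)) = 3*((I - 1)*7) = 3*((-1 + I)*7) = 3*(-7 + 7*I) = -21 + 21*I)
((p(0) + 81) - 91) + 344/382 = (((-21 + 21*0) + 81) - 91) + 344/382 = (((-21 + 0) + 81) - 91) + 344*(1/382) = ((-21 + 81) - 91) + 172/191 = (60 - 91) + 172/191 = -31 + 172/191 = -5749/191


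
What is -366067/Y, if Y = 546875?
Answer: -366067/546875 ≈ -0.66938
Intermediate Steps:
-366067/Y = -366067/546875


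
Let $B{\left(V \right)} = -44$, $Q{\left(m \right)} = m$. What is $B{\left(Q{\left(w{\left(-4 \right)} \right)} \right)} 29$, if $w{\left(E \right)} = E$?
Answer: $-1276$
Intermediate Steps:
$B{\left(Q{\left(w{\left(-4 \right)} \right)} \right)} 29 = \left(-44\right) 29 = -1276$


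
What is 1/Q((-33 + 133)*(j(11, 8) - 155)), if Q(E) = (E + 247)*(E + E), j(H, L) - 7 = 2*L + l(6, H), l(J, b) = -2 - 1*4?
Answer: 1/374062800 ≈ 2.6733e-9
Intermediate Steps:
l(J, b) = -6 (l(J, b) = -2 - 4 = -6)
j(H, L) = 1 + 2*L (j(H, L) = 7 + (2*L - 6) = 7 + (-6 + 2*L) = 1 + 2*L)
Q(E) = 2*E*(247 + E) (Q(E) = (247 + E)*(2*E) = 2*E*(247 + E))
1/Q((-33 + 133)*(j(11, 8) - 155)) = 1/(2*((-33 + 133)*((1 + 2*8) - 155))*(247 + (-33 + 133)*((1 + 2*8) - 155))) = 1/(2*(100*((1 + 16) - 155))*(247 + 100*((1 + 16) - 155))) = 1/(2*(100*(17 - 155))*(247 + 100*(17 - 155))) = 1/(2*(100*(-138))*(247 + 100*(-138))) = 1/(2*(-13800)*(247 - 13800)) = 1/(2*(-13800)*(-13553)) = 1/374062800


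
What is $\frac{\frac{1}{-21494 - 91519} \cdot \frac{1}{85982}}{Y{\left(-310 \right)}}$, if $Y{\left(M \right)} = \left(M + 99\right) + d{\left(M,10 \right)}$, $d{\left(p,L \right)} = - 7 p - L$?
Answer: $- \frac{1}{18938596259934} \approx -5.2802 \cdot 10^{-14}$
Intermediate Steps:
$d{\left(p,L \right)} = - L - 7 p$
$Y{\left(M \right)} = 89 - 6 M$ ($Y{\left(M \right)} = \left(M + 99\right) - \left(10 + 7 M\right) = \left(99 + M\right) - \left(10 + 7 M\right) = 89 - 6 M$)
$\frac{\frac{1}{-21494 - 91519} \cdot \frac{1}{85982}}{Y{\left(-310 \right)}} = \frac{\frac{1}{-21494 - 91519} \cdot \frac{1}{85982}}{89 - -1860} = \frac{\frac{1}{-113013} \cdot \frac{1}{85982}}{89 + 1860} = \frac{\left(- \frac{1}{113013}\right) \frac{1}{85982}}{1949} = \left(- \frac{1}{9717083766}\right) \frac{1}{1949} = - \frac{1}{18938596259934}$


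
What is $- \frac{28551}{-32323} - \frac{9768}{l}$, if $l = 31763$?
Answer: $\frac{591134349}{1026675449} \approx 0.57578$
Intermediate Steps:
$- \frac{28551}{-32323} - \frac{9768}{l} = - \frac{28551}{-32323} - \frac{9768}{31763} = \left(-28551\right) \left(- \frac{1}{32323}\right) - \frac{9768}{31763} = \frac{28551}{32323} - \frac{9768}{31763} = \frac{591134349}{1026675449}$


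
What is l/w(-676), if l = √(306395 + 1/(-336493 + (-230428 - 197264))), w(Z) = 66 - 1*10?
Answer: √178928158144204690/42794360 ≈ 9.8845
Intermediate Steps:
w(Z) = 56 (w(Z) = 66 - 10 = 56)
l = √178928158144204690/764185 (l = √(306395 + 1/(-336493 - 427692)) = √(306395 + 1/(-764185)) = √(306395 - 1/764185) = √(234142463074/764185) = √178928158144204690/764185 ≈ 553.53)
l/w(-676) = (√178928158144204690/764185)/56 = (√178928158144204690/764185)*(1/56) = √178928158144204690/42794360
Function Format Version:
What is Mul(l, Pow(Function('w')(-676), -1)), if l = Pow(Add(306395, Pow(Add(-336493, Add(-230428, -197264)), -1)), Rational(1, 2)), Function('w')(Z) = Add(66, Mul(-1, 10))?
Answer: Mul(Rational(1, 42794360), Pow(178928158144204690, Rational(1, 2))) ≈ 9.8845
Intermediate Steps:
Function('w')(Z) = 56 (Function('w')(Z) = Add(66, -10) = 56)
l = Mul(Rational(1, 764185), Pow(178928158144204690, Rational(1, 2))) (l = Pow(Add(306395, Pow(Add(-336493, -427692), -1)), Rational(1, 2)) = Pow(Add(306395, Pow(-764185, -1)), Rational(1, 2)) = Pow(Add(306395, Rational(-1, 764185)), Rational(1, 2)) = Pow(Rational(234142463074, 764185), Rational(1, 2)) = Mul(Rational(1, 764185), Pow(178928158144204690, Rational(1, 2))) ≈ 553.53)
Mul(l, Pow(Function('w')(-676), -1)) = Mul(Mul(Rational(1, 764185), Pow(178928158144204690, Rational(1, 2))), Pow(56, -1)) = Mul(Mul(Rational(1, 764185), Pow(178928158144204690, Rational(1, 2))), Rational(1, 56)) = Mul(Rational(1, 42794360), Pow(178928158144204690, Rational(1, 2)))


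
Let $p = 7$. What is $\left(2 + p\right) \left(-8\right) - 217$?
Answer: $-289$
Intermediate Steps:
$\left(2 + p\right) \left(-8\right) - 217 = \left(2 + 7\right) \left(-8\right) - 217 = 9 \left(-8\right) - 217 = -72 - 217 = -289$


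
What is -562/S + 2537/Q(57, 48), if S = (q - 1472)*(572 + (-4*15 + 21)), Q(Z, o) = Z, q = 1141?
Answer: 447617185/10056111 ≈ 44.512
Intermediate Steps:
S = -176423 (S = (1141 - 1472)*(572 + (-4*15 + 21)) = -331*(572 + (-60 + 21)) = -331*(572 - 39) = -331*533 = -176423)
-562/S + 2537/Q(57, 48) = -562/(-176423) + 2537/57 = -562*(-1/176423) + 2537*(1/57) = 562/176423 + 2537/57 = 447617185/10056111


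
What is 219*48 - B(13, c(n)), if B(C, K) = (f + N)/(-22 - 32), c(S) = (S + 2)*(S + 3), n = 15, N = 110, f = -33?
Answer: 567725/54 ≈ 10513.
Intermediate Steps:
c(S) = (2 + S)*(3 + S)
B(C, K) = -77/54 (B(C, K) = (-33 + 110)/(-22 - 32) = 77/(-54) = 77*(-1/54) = -77/54)
219*48 - B(13, c(n)) = 219*48 - 1*(-77/54) = 10512 + 77/54 = 567725/54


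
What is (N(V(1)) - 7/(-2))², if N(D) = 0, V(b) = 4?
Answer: 49/4 ≈ 12.250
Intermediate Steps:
(N(V(1)) - 7/(-2))² = (0 - 7/(-2))² = (0 - 7*(-½))² = (0 + 7/2)² = (7/2)² = 49/4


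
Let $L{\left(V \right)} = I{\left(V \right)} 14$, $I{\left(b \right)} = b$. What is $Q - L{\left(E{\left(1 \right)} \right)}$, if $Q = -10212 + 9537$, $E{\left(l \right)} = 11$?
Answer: $-829$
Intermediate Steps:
$L{\left(V \right)} = 14 V$ ($L{\left(V \right)} = V 14 = 14 V$)
$Q = -675$
$Q - L{\left(E{\left(1 \right)} \right)} = -675 - 14 \cdot 11 = -675 - 154 = -829$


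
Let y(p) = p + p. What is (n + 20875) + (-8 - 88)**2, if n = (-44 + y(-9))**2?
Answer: 33935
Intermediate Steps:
y(p) = 2*p
n = 3844 (n = (-44 + 2*(-9))**2 = (-44 - 18)**2 = (-62)**2 = 3844)
(n + 20875) + (-8 - 88)**2 = (3844 + 20875) + (-8 - 88)**2 = 24719 + (-96)**2 = 24719 + 9216 = 33935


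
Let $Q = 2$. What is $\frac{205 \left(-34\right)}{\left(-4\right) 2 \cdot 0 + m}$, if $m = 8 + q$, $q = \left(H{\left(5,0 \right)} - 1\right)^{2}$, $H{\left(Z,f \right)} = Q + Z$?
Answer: $- \frac{3485}{22} \approx -158.41$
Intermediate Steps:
$H{\left(Z,f \right)} = 2 + Z$
$q = 36$ ($q = \left(\left(2 + 5\right) - 1\right)^{2} = \left(7 - 1\right)^{2} = 6^{2} = 36$)
$m = 44$ ($m = 8 + 36 = 44$)
$\frac{205 \left(-34\right)}{\left(-4\right) 2 \cdot 0 + m} = \frac{205 \left(-34\right)}{\left(-4\right) 2 \cdot 0 + 44} = - \frac{6970}{\left(-8\right) 0 + 44} = - \frac{6970}{0 + 44} = - \frac{6970}{44} = \left(-6970\right) \frac{1}{44} = - \frac{3485}{22}$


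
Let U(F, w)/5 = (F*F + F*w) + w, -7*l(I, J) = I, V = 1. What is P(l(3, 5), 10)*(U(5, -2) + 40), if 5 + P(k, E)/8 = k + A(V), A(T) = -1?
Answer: -5400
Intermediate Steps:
l(I, J) = -I/7
U(F, w) = 5*w + 5*F² + 5*F*w (U(F, w) = 5*((F*F + F*w) + w) = 5*((F² + F*w) + w) = 5*(w + F² + F*w) = 5*w + 5*F² + 5*F*w)
P(k, E) = -48 + 8*k (P(k, E) = -40 + 8*(k - 1) = -40 + 8*(-1 + k) = -40 + (-8 + 8*k) = -48 + 8*k)
P(l(3, 5), 10)*(U(5, -2) + 40) = (-48 + 8*(-⅐*3))*((5*(-2) + 5*5² + 5*5*(-2)) + 40) = (-48 + 8*(-3/7))*((-10 + 5*25 - 50) + 40) = (-48 - 24/7)*((-10 + 125 - 50) + 40) = -360*(65 + 40)/7 = -360/7*105 = -5400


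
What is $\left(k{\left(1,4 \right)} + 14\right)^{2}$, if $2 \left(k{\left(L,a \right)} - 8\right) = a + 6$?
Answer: $729$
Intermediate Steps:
$k{\left(L,a \right)} = 11 + \frac{a}{2}$ ($k{\left(L,a \right)} = 8 + \frac{a + 6}{2} = 8 + \frac{6 + a}{2} = 8 + \left(3 + \frac{a}{2}\right) = 11 + \frac{a}{2}$)
$\left(k{\left(1,4 \right)} + 14\right)^{2} = \left(\left(11 + \frac{1}{2} \cdot 4\right) + 14\right)^{2} = \left(\left(11 + 2\right) + 14\right)^{2} = \left(13 + 14\right)^{2} = 27^{2} = 729$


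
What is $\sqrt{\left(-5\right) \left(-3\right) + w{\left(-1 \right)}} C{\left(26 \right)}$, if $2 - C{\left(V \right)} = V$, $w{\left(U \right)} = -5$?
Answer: $- 24 \sqrt{10} \approx -75.895$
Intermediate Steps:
$C{\left(V \right)} = 2 - V$
$\sqrt{\left(-5\right) \left(-3\right) + w{\left(-1 \right)}} C{\left(26 \right)} = \sqrt{\left(-5\right) \left(-3\right) - 5} \left(2 - 26\right) = \sqrt{15 - 5} \left(2 - 26\right) = \sqrt{10} \left(-24\right) = - 24 \sqrt{10}$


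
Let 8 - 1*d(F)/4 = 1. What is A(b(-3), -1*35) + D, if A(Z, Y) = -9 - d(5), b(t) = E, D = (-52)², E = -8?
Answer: 2667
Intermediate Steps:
d(F) = 28 (d(F) = 32 - 4*1 = 32 - 4 = 28)
D = 2704
b(t) = -8
A(Z, Y) = -37 (A(Z, Y) = -9 - 1*28 = -9 - 28 = -37)
A(b(-3), -1*35) + D = -37 + 2704 = 2667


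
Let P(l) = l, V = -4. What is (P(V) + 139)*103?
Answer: 13905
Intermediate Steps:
(P(V) + 139)*103 = (-4 + 139)*103 = 135*103 = 13905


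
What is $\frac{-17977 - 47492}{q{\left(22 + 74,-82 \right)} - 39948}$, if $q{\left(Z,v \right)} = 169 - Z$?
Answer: $\frac{65469}{39875} \approx 1.6419$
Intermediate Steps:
$\frac{-17977 - 47492}{q{\left(22 + 74,-82 \right)} - 39948} = \frac{-17977 - 47492}{\left(169 - \left(22 + 74\right)\right) - 39948} = - \frac{65469}{\left(169 - 96\right) - 39948} = - \frac{65469}{73 - 39948} = - \frac{65469}{-39875} = \left(-65469\right) \left(- \frac{1}{39875}\right) = \frac{65469}{39875}$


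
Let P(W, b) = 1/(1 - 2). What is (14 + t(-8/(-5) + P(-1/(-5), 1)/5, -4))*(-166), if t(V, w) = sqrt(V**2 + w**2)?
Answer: -2324 - 166*sqrt(449)/5 ≈ -3027.5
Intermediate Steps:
P(W, b) = -1 (P(W, b) = 1/(-1) = -1)
(14 + t(-8/(-5) + P(-1/(-5), 1)/5, -4))*(-166) = (14 + sqrt((-8/(-5) - 1/5)**2 + (-4)**2))*(-166) = (14 + sqrt((-8*(-1/5) - 1*1/5)**2 + 16))*(-166) = (14 + sqrt((8/5 - 1/5)**2 + 16))*(-166) = (14 + sqrt((7/5)**2 + 16))*(-166) = (14 + sqrt(49/25 + 16))*(-166) = (14 + sqrt(449/25))*(-166) = (14 + sqrt(449)/5)*(-166) = -2324 - 166*sqrt(449)/5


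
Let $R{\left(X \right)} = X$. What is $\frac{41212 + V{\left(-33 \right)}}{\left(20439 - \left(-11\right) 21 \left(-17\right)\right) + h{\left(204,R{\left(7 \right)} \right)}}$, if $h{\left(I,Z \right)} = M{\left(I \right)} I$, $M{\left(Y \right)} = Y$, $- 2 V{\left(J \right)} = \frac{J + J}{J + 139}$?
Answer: $\frac{4368505}{6161568} \approx 0.70899$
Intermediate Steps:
$V{\left(J \right)} = - \frac{J}{139 + J}$ ($V{\left(J \right)} = - \frac{\left(J + J\right) \frac{1}{J + 139}}{2} = - \frac{2 J \frac{1}{139 + J}}{2} = - \frac{J}{139 + J}$)
$h{\left(I,Z \right)} = I^{2}$ ($h{\left(I,Z \right)} = I I = I^{2}$)
$\frac{41212 + V{\left(-33 \right)}}{\left(20439 - \left(-11\right) 21 \left(-17\right)\right) + h{\left(204,R{\left(7 \right)} \right)}} = \frac{41212 - - \frac{33}{139 - 33}}{\left(20439 - \left(-11\right) 21 \left(-17\right)\right) + 204^{2}} = \frac{41212 - - \frac{33}{106}}{\left(20439 - \left(-231\right) \left(-17\right)\right) + 41616} = \frac{41212 - \left(-33\right) \frac{1}{106}}{\left(20439 - 3927\right) + 41616} = \frac{41212 + \frac{33}{106}}{\left(20439 - 3927\right) + 41616} = \frac{4368505}{106 \left(16512 + 41616\right)} = \frac{4368505}{106 \cdot 58128} = \frac{4368505}{106} \cdot \frac{1}{58128} = \frac{4368505}{6161568}$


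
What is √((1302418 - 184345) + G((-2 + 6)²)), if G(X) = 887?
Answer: 4*√69935 ≈ 1057.8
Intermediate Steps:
√((1302418 - 184345) + G((-2 + 6)²)) = √((1302418 - 184345) + 887) = √(1118073 + 887) = √1118960 = 4*√69935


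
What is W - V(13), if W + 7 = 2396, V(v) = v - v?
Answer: 2389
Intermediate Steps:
V(v) = 0
W = 2389 (W = -7 + 2396 = 2389)
W - V(13) = 2389 - 1*0 = 2389 + 0 = 2389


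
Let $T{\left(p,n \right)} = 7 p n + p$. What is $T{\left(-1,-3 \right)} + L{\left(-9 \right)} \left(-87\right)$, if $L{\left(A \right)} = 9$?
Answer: $-763$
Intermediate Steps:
$T{\left(p,n \right)} = p + 7 n p$ ($T{\left(p,n \right)} = 7 n p + p = p + 7 n p$)
$T{\left(-1,-3 \right)} + L{\left(-9 \right)} \left(-87\right) = - (1 + 7 \left(-3\right)) + 9 \left(-87\right) = - (1 - 21) - 783 = \left(-1\right) \left(-20\right) - 783 = 20 - 783 = -763$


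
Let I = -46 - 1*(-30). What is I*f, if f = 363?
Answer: -5808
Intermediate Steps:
I = -16 (I = -46 + 30 = -16)
I*f = -16*363 = -5808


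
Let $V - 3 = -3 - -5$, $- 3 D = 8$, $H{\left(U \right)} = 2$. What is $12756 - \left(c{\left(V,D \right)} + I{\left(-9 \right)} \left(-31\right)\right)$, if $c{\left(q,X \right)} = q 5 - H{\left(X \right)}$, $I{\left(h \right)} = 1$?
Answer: $12764$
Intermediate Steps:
$D = - \frac{8}{3}$ ($D = \left(- \frac{1}{3}\right) 8 = - \frac{8}{3} \approx -2.6667$)
$V = 5$ ($V = 3 - -2 = 3 + \left(-3 + 5\right) = 3 + 2 = 5$)
$c{\left(q,X \right)} = -2 + 5 q$ ($c{\left(q,X \right)} = q 5 - 2 = 5 q - 2 = -2 + 5 q$)
$12756 - \left(c{\left(V,D \right)} + I{\left(-9 \right)} \left(-31\right)\right) = 12756 - \left(\left(-2 + 5 \cdot 5\right) + 1 \left(-31\right)\right) = 12756 - \left(\left(-2 + 25\right) - 31\right) = 12756 - \left(23 - 31\right) = 12756 - -8 = 12756 + 8 = 12764$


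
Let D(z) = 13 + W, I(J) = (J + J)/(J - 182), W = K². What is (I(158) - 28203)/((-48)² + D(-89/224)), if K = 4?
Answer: -169297/13998 ≈ -12.094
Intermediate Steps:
W = 16 (W = 4² = 16)
I(J) = 2*J/(-182 + J) (I(J) = (2*J)/(-182 + J) = 2*J/(-182 + J))
D(z) = 29 (D(z) = 13 + 16 = 29)
(I(158) - 28203)/((-48)² + D(-89/224)) = (2*158/(-182 + 158) - 28203)/((-48)² + 29) = (2*158/(-24) - 28203)/(2304 + 29) = (2*158*(-1/24) - 28203)/2333 = (-79/6 - 28203)*(1/2333) = -169297/6*1/2333 = -169297/13998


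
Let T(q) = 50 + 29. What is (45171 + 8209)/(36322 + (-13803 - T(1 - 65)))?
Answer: 157/66 ≈ 2.3788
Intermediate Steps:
T(q) = 79
(45171 + 8209)/(36322 + (-13803 - T(1 - 65))) = (45171 + 8209)/(36322 + (-13803 - 1*79)) = 53380/(36322 + (-13803 - 79)) = 53380/(36322 - 13882) = 53380/22440 = 53380*(1/22440) = 157/66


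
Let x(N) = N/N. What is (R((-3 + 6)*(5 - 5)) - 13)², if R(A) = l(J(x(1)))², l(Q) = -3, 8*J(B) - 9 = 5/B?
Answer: 16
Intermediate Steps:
x(N) = 1
J(B) = 9/8 + 5/(8*B) (J(B) = 9/8 + (5/B)/8 = 9/8 + 5/(8*B))
R(A) = 9 (R(A) = (-3)² = 9)
(R((-3 + 6)*(5 - 5)) - 13)² = (9 - 13)² = (-4)² = 16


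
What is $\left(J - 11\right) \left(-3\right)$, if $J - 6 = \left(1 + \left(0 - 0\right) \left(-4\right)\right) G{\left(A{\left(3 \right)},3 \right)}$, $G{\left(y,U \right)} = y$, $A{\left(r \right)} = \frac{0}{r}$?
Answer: $15$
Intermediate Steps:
$A{\left(r \right)} = 0$
$J = 6$ ($J = 6 + \left(1 + \left(0 - 0\right) \left(-4\right)\right) 0 = 6 + \left(1 + \left(0 + 0\right) \left(-4\right)\right) 0 = 6 + \left(1 + 0 \left(-4\right)\right) 0 = 6 + \left(1 + 0\right) 0 = 6 + 1 \cdot 0 = 6 + 0 = 6$)
$\left(J - 11\right) \left(-3\right) = \left(6 - 11\right) \left(-3\right) = \left(-5\right) \left(-3\right) = 15$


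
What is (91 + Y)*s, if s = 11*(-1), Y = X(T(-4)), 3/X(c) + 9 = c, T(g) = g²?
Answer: -7040/7 ≈ -1005.7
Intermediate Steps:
X(c) = 3/(-9 + c)
Y = 3/7 (Y = 3/(-9 + (-4)²) = 3/(-9 + 16) = 3/7 ≈ 0.42857)
s = -11
(91 + Y)*s = (91 + 3/7)*(-11) = (640/7)*(-11) = -7040/7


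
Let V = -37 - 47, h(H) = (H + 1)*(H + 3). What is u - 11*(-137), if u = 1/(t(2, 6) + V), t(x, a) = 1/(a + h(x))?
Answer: 2656820/1763 ≈ 1507.0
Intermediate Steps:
h(H) = (1 + H)*(3 + H)
V = -84
t(x, a) = 1/(3 + a + x**2 + 4*x) (t(x, a) = 1/(a + (3 + x**2 + 4*x)) = 1/(3 + a + x**2 + 4*x))
u = -21/1763 (u = 1/(1/(3 + 6 + 2**2 + 4*2) - 84) = 1/(1/(3 + 6 + 4 + 8) - 84) = 1/(1/21 - 84) = 1/(-1763/21) = -21/1763 ≈ -0.011912)
u - 11*(-137) = -21/1763 - 11*(-137) = -21/1763 + 1507 = 2656820/1763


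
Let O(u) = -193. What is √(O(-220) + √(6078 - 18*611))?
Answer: √(-193 + 2*I*√1230) ≈ 2.485 + 14.113*I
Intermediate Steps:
√(O(-220) + √(6078 - 18*611)) = √(-193 + √(6078 - 18*611)) = √(-193 + √(6078 - 10998)) = √(-193 + √(-4920)) = √(-193 + 2*I*√1230)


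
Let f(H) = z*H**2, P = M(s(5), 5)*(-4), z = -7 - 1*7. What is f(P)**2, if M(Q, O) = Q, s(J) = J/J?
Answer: 50176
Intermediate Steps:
s(J) = 1
z = -14 (z = -7 - 7 = -14)
P = -4 (P = 1*(-4) = -4)
f(H) = -14*H**2
f(P)**2 = (-14*(-4)**2)**2 = (-14*16)**2 = (-224)**2 = 50176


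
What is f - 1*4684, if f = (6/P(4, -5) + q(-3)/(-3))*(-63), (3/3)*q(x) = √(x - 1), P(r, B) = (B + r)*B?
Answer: -23798/5 + 42*I ≈ -4759.6 + 42.0*I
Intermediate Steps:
P(r, B) = B*(B + r)
q(x) = √(-1 + x) (q(x) = √(x - 1) = √(-1 + x))
f = -378/5 + 42*I (f = (6/((-5*(-5 + 4))) + √(-1 - 3)/(-3))*(-63) = (6/((-5*(-1))) + √(-4)*(-⅓))*(-63) = (6/5 + (2*I)*(-⅓))*(-63) = (6*(⅕) - 2*I/3)*(-63) = (6/5 - 2*I/3)*(-63) = -378/5 + 42*I ≈ -75.6 + 42.0*I)
f - 1*4684 = (-378/5 + 42*I) - 1*4684 = (-378/5 + 42*I) - 4684 = -23798/5 + 42*I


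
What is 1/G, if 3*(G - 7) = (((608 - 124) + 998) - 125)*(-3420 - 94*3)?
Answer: -1/1674531 ≈ -5.9718e-7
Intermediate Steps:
G = -1674531 (G = 7 + ((((608 - 124) + 998) - 125)*(-3420 - 94*3))/3 = 7 + (((484 + 998) - 125)*(-3420 - 282))/3 = 7 + ((1482 - 125)*(-3702))/3 = 7 + (1357*(-3702))/3 = 7 + (⅓)*(-5023614) = 7 - 1674538 = -1674531)
1/G = 1/(-1674531) = -1/1674531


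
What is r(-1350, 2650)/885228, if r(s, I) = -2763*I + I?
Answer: -1829825/221307 ≈ -8.2683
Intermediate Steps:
r(s, I) = -2762*I
r(-1350, 2650)/885228 = -2762*2650/885228 = -7319300*1/885228 = -1829825/221307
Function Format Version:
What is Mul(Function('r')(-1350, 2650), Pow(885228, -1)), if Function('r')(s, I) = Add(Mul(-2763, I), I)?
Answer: Rational(-1829825, 221307) ≈ -8.2683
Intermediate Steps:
Function('r')(s, I) = Mul(-2762, I)
Mul(Function('r')(-1350, 2650), Pow(885228, -1)) = Mul(Mul(-2762, 2650), Pow(885228, -1)) = Mul(-7319300, Rational(1, 885228)) = Rational(-1829825, 221307)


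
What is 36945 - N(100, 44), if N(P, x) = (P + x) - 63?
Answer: 36864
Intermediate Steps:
N(P, x) = -63 + P + x
36945 - N(100, 44) = 36945 - (-63 + 100 + 44) = 36945 - 1*81 = 36945 - 81 = 36864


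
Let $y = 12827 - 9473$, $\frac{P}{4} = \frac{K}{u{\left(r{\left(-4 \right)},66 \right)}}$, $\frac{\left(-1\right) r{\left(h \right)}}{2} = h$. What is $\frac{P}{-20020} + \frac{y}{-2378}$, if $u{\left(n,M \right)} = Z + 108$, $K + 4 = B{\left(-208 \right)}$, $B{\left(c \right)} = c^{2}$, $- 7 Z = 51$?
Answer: $- \frac{59784661}{39956345} \approx -1.4963$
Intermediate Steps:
$Z = - \frac{51}{7}$ ($Z = \left(- \frac{1}{7}\right) 51 = - \frac{51}{7} \approx -7.2857$)
$r{\left(h \right)} = - 2 h$
$K = 43260$ ($K = -4 + \left(-208\right)^{2} = -4 + 43264 = 43260$)
$u{\left(n,M \right)} = \frac{705}{7}$ ($u{\left(n,M \right)} = - \frac{51}{7} + 108 = \frac{705}{7}$)
$P = \frac{80752}{47}$ ($P = 4 \frac{43260}{\frac{705}{7}} = 4 \cdot 43260 \cdot \frac{7}{705} = 4 \cdot \frac{20188}{47} = \frac{80752}{47} \approx 1718.1$)
$y = 3354$
$\frac{P}{-20020} + \frac{y}{-2378} = \frac{80752}{47 \left(-20020\right)} + \frac{3354}{-2378} = \frac{80752}{47} \left(- \frac{1}{20020}\right) + 3354 \left(- \frac{1}{2378}\right) = - \frac{2884}{33605} - \frac{1677}{1189} = - \frac{59784661}{39956345}$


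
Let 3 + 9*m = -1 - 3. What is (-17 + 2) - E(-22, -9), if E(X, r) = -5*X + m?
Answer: -1118/9 ≈ -124.22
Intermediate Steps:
m = -7/9 (m = -⅓ + (-1 - 3)/9 = -⅓ + (⅑)*(-4) = -⅓ - 4/9 = -7/9 ≈ -0.77778)
E(X, r) = -7/9 - 5*X (E(X, r) = -5*X - 7/9 = -7/9 - 5*X)
(-17 + 2) - E(-22, -9) = (-17 + 2) - (-7/9 - 5*(-22)) = -15 - (-7/9 + 110) = -15 - 1*983/9 = -15 - 983/9 = -1118/9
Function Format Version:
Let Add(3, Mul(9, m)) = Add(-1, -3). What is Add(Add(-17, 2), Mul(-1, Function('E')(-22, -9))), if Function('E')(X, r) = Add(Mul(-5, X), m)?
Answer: Rational(-1118, 9) ≈ -124.22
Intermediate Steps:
m = Rational(-7, 9) (m = Add(Rational(-1, 3), Mul(Rational(1, 9), Add(-1, -3))) = Add(Rational(-1, 3), Mul(Rational(1, 9), -4)) = Add(Rational(-1, 3), Rational(-4, 9)) = Rational(-7, 9) ≈ -0.77778)
Function('E')(X, r) = Add(Rational(-7, 9), Mul(-5, X)) (Function('E')(X, r) = Add(Mul(-5, X), Rational(-7, 9)) = Add(Rational(-7, 9), Mul(-5, X)))
Add(Add(-17, 2), Mul(-1, Function('E')(-22, -9))) = Add(Add(-17, 2), Mul(-1, Add(Rational(-7, 9), Mul(-5, -22)))) = Add(-15, Mul(-1, Add(Rational(-7, 9), 110))) = Add(-15, Mul(-1, Rational(983, 9))) = Add(-15, Rational(-983, 9)) = Rational(-1118, 9)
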